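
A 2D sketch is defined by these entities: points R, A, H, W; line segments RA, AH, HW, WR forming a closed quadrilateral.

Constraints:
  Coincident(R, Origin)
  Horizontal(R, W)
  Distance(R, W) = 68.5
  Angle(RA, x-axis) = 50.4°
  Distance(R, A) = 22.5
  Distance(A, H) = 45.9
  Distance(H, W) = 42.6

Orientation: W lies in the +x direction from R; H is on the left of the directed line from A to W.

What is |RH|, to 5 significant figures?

67.424

R is at the origin; RW is horizontal with |RW| = 68.5 and W in +x, so W = (68.5, 0). RA runs at 50.4° with |RA| = 22.5, so A = (14.342, 17.337). H is determined by |AH| = 45.9 and |HW| = 42.6 together: it lies at the intersection of circle(A, 45.9) and circle(W, 42.6). With |AW| = 56.865, the foot of the radical line on AW is 31.000 from A and the perpendicular offset is √(45.9² − 31.000²) = 33.849. Taking the left-of-AW solution: H = (54.186, 40.123).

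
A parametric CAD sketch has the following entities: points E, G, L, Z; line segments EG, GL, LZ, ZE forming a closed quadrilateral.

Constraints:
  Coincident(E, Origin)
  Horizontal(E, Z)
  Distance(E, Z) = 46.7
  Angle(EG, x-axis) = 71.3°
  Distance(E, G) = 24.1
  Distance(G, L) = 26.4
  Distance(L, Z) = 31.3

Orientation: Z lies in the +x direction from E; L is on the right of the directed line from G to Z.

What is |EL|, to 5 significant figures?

15.678

E is at the origin; E and Z share the same y with |EZ| = 46.7 and Z in +x, so Z = (46.7, 0). EG runs at 71.3° with |EG| = 24.1, so G = (7.7268, 22.828). L is determined by |GL| = 26.4 and |LZ| = 31.3 together: it lies at the intersection of circle(G, 26.4) and circle(Z, 31.3). With |GZ| = 45.167, the foot of the radical line on GZ is 19.453 from G and the perpendicular offset is √(26.4² − 19.453²) = 17.847. Taking the right-of-GZ solution: L = (15.492, -2.4042).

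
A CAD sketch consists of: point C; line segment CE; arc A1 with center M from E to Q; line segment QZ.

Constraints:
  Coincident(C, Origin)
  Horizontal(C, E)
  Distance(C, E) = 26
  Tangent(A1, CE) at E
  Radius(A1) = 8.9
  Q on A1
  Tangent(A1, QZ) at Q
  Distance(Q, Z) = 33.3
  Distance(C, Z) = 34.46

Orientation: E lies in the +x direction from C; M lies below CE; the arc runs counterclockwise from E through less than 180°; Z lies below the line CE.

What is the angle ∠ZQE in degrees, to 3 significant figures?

149°

Checks: |MQ| = 8.900 ✓; ∠(MQ, QZ) = 90.00° ✓; |QZ| = 33.30 ✓; |CZ| = 34.46 ✓.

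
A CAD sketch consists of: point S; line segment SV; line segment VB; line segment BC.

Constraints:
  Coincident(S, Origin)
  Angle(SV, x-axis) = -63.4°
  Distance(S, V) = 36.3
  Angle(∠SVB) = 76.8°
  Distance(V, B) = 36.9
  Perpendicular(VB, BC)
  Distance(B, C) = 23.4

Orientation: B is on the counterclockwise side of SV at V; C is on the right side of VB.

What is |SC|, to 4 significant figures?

65.34

S is at the origin; SV runs at -63.4° with length 36.3, so V = 36.3·(cos -63.4°, sin -63.4°) = (16.25, -32.46). ∠SVB = 76.8°, so VB runs at -63.4° + (180° − 76.8°) = 39.80° from the x-axis; with |VB| = 36.9, B = V + 36.9·(cos 39.80°, sin 39.80°) = (44.60, -8.838). The perpendicularity gives BC at right angles to VB; with |BC| = 23.4 on the right of VB, C = B + 23.4·(0.6401, -0.7683) = (59.58, -26.82). Then |SC| = |C − S| = 65.34.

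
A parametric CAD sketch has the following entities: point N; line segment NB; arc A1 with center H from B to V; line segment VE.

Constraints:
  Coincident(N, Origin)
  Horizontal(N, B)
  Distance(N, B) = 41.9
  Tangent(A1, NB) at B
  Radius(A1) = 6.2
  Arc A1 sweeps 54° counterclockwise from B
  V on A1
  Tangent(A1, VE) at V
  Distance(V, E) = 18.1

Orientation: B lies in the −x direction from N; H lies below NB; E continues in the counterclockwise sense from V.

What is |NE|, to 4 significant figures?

60.07

N is at the origin; N and B share the same y with |NB| = 41.9 and B on the −x side, so B = (-41.90, 0.000). The tangent condition forces HB to be normal to NB, so H = B + (0, -6.2) = (-41.90, -6.200). On A1, B sits at bearing 90° from H; a 54° counterclockwise sweep puts V at bearing 144°, so V = H + 6.2·(cos 144°, sin 144°) = (-46.92, -2.556). Since A1 is tangent to VE there, HV ⟂ VE, so VE runs along (−sin 144°, cos 144°); with |VE| = 18.1, E = (-57.55, -17.20). Then |NE| = |E − N| = 60.07.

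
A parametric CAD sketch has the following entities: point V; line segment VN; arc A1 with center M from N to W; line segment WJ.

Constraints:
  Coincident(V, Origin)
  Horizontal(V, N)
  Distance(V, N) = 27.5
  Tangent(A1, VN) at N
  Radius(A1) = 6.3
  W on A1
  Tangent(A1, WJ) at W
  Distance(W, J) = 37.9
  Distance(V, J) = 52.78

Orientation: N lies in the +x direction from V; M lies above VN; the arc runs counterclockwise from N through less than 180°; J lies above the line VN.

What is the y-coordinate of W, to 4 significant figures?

7.246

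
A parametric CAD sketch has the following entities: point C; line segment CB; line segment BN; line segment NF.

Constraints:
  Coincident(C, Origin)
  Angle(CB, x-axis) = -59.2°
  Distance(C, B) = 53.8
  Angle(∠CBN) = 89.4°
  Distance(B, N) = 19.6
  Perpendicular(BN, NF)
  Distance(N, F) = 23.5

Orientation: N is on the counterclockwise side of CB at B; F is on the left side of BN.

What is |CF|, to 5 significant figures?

35.781

∠CBN = 89.4°, so BN runs at -59.2° + (180° − 89.4°) = 31.400° from the x-axis; with |BN| = 19.6, N = B + 19.6·(cos 31.400°, sin 31.400°) = (44.278, -36.000). BN is perpendicular to NF; with |NF| = 23.5 on the left of BN, F = N + 23.5·(-0.52101, 0.85355) = (32.034, -15.942). Then |CF| = |F − C| = 35.781.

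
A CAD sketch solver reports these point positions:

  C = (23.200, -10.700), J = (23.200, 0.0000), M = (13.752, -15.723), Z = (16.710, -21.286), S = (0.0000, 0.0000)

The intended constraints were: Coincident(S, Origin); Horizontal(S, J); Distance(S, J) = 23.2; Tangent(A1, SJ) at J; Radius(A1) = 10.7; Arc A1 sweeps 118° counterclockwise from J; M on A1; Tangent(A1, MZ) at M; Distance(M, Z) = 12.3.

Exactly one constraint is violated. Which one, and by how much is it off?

Distance(M, Z) = 12.3 — off by 6.00.

S = (0.00, 0.00) ✓; S.y = 0.00, J.y = 0.00 ✓; |SJ| = 23.20 ✓; ∠(CJ, JS) = 90.00° ✓; |CJ| = 10.70 ✓; bearing(C→M) − bearing(C→J) = 118.0° ✓; |CM| = 10.70 ✓; ∠(CM, MZ) = 90.00° ✓; |MZ| = 6.301 ✗.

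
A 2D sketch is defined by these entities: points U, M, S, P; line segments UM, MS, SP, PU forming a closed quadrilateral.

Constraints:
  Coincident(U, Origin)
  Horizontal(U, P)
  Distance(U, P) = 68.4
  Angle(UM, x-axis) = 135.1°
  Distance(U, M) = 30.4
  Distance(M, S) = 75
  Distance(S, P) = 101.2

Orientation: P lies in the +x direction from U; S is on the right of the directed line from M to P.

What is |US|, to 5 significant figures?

56.241

U is at the origin; UP is horizontal with |UP| = 68.4 and P in +x, so P = (68.4, 0). UM runs at 135.1° with |UM| = 30.4, so M = (-21.534, 21.458). S is determined by |MS| = 75.0 and |SP| = 101.2 together: it lies at the intersection of circle(M, 75.0) and circle(P, 101.2). With |MP| = 92.458, the foot of the radical line on MP is 21.264 from M and the perpendicular offset is √(75.0² − 21.264²) = 71.922. Taking the right-of-MP solution: S = (-17.543, -53.435).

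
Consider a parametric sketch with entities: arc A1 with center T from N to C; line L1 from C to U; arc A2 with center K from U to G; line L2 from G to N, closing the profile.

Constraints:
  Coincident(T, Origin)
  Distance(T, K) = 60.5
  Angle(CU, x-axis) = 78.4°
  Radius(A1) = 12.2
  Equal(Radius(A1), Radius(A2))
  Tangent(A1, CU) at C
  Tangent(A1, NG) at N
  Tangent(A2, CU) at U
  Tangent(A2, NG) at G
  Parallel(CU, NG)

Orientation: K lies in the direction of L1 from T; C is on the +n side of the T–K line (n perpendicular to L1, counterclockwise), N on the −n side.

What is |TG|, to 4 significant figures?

61.72

The slot axis is L1's direction at 78.4°, so u = (cos 78.4°, sin 78.4°) = (0.2011, 0.9796) and n = (−sin 78.4°, cos 78.4°) = (-0.9796, 0.2011). T is at the origin and K lies 60.5 along u from T, so K = 60.5·u = (12.17, 59.26). Tangency of A1 to both parallel lines with radius 12.2 puts C and N at T ± 12.2·n: C = (-11.95, 2.453), N = (11.95, -2.453). Equal radii place U and G the same way about K: U = K + 12.2·n = (0.2144, 61.72), G = K − 12.2·n = (24.12, 56.81). Then |TG| = |G − T| = 61.72.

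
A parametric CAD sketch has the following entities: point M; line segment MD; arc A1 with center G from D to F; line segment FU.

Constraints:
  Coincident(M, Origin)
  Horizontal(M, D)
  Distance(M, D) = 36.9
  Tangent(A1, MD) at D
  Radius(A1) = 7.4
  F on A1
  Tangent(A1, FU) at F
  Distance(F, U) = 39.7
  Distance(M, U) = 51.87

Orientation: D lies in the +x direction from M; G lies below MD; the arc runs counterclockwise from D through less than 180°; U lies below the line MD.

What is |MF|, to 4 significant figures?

30.26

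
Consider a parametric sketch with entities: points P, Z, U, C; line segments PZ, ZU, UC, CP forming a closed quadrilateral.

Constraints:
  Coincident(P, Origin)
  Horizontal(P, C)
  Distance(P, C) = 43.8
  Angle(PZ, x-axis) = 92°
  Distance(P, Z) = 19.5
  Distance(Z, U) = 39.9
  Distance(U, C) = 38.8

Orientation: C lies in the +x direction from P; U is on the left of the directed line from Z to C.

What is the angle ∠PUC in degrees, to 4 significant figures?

56.09°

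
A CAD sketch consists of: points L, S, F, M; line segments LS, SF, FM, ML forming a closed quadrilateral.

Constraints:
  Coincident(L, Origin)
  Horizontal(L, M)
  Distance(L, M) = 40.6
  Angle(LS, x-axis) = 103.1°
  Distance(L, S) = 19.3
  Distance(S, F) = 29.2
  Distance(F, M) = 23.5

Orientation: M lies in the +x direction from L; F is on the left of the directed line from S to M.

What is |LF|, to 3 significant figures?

30.3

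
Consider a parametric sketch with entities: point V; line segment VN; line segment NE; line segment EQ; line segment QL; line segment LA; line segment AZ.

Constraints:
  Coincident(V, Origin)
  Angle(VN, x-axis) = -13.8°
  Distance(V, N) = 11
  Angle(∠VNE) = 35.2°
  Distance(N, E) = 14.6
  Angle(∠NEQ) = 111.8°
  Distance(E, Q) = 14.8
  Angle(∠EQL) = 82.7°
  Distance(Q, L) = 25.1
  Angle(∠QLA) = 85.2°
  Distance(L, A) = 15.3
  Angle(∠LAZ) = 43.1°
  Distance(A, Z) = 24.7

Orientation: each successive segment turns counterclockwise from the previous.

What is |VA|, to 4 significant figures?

15.83

∠EQL = 82.7° gives QL at -63.50° from the x-axis; with |QL| = 25.1, L = (-1.673, -18.94). ∠QLA = 85.2° gives LA at 31.30° from the x-axis; with |LA| = 15.3, A = (11.40, -10.99). Then |VA| = |A − V| = 15.83.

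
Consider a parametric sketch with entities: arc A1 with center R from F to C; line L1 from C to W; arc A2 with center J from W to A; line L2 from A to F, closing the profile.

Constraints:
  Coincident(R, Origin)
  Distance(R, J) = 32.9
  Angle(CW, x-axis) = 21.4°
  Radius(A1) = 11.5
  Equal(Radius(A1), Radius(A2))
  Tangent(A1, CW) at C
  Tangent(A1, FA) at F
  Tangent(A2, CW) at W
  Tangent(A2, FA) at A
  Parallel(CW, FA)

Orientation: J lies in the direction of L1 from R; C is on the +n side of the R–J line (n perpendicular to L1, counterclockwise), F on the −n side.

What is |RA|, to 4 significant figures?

34.85

Tangency of A1 to both parallel lines with radius 11.5 puts C and F at R ± 11.5·n: C = (-4.196, 10.71), F = (4.196, -10.71). Equal radii place W and A the same way about J: W = J + 11.5·n = (26.44, 22.71), A = J − 11.5·n = (34.83, 1.297). Then |RA| = |A − R| = 34.85.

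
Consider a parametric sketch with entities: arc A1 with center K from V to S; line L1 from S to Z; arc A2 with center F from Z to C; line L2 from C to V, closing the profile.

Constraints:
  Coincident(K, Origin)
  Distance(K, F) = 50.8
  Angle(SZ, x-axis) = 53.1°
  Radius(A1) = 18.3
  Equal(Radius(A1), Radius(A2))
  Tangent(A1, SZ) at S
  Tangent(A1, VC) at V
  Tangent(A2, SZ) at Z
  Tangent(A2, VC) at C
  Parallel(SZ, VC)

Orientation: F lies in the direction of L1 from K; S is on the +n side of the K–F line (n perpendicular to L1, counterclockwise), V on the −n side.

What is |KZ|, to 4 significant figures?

54.00

The slot axis is L1's direction at 53.1°, so u = (cos 53.1°, sin 53.1°) = (0.6004, 0.7997) and n = (−sin 53.1°, cos 53.1°) = (-0.7997, 0.6004). K is at the origin and F lies 50.8 along u from K, so F = 50.8·u = (30.50, 40.62). Tangency of A1 to both parallel lines with radius 18.3 puts S and V at K ± 18.3·n: S = (-14.63, 10.99), V = (14.63, -10.99). Equal radii place Z and C the same way about F: Z = F + 18.3·n = (15.87, 51.61), C = F − 18.3·n = (45.14, 29.64). Then |KZ| = |Z − K| = 54.00.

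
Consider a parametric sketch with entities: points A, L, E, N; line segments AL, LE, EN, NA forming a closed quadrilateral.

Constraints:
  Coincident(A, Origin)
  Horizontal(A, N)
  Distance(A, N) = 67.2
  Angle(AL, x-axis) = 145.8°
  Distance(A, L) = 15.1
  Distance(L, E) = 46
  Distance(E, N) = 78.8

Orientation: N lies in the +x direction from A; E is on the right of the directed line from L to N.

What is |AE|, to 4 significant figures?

36.55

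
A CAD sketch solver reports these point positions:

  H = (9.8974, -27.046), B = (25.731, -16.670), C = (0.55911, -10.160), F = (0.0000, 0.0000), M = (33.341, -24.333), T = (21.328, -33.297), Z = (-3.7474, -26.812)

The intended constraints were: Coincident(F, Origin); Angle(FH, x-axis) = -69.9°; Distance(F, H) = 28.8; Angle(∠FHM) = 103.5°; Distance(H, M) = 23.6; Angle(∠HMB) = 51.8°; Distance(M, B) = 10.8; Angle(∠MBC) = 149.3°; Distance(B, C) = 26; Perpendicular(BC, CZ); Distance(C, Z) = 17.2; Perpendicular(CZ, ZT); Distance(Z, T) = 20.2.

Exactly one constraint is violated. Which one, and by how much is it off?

Distance(Z, T) = 20.2 — off by 5.70.

F = (0.00, 0.00) ✓; FH at -69.90° ✓; |FH| = 28.80 ✓; ∠FHM = 103.5° ✓; |HM| = 23.60 ✓; ∠HMB = 51.80° ✓; |MB| = 10.80 ✓; ∠MBC = 149.3° ✓; |BC| = 26.00 ✓; ∠(BC, CZ) = 90.00° ✓; |CZ| = 17.20 ✓; ∠(CZ, ZT) = 90.00° ✓; |ZT| = 25.90 ✗.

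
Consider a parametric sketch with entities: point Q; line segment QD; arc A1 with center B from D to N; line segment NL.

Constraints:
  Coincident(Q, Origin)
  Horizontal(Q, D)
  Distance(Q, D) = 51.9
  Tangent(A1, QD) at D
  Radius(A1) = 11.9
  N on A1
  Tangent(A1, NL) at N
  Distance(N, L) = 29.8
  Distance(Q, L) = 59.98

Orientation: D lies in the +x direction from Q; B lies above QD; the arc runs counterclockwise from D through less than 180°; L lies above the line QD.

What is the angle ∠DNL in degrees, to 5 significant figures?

115.42°

Q is at the origin; QD is horizontal with |QD| = 51.9 and D on the +x side, so D = (51.900, 0.0000). Since A1 is tangent to QD there, BD ⟂ QD, so B = D + (0, 11.9) = (51.900, 11.900). Since BN ⟂ NL (tangency), |BL| = √(11.9² + 29.8²) = 32.088 regardless of where N sits on A1. So L lies on both circle(Q, 59.98) and circle(B, 32.088); the above-QD intersection is L = (42.304, 42.520). N is the foot of the tangent from L: N = (61.126, 19.416).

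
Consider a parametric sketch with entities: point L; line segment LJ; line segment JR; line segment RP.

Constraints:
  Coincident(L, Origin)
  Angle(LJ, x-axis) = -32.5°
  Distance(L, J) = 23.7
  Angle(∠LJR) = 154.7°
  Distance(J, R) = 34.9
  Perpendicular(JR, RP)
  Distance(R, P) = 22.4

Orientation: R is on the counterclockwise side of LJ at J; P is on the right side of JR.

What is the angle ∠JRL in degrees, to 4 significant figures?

10.19°

L is at the origin; LJ runs at -32.5° with length 23.7, so J = 23.7·(cos -32.5°, sin -32.5°) = (19.99, -12.73). ∠LJR = 154.7°, so JR runs at -32.5° + (180° − 154.7°) = -7.200° from the x-axis; with |JR| = 34.9, R = J + 34.9·(cos -7.200°, sin -7.200°) = (54.61, -17.11). Then cos ∠JRL = RJ·RL / (|RJ||RL|), giving 10.19°.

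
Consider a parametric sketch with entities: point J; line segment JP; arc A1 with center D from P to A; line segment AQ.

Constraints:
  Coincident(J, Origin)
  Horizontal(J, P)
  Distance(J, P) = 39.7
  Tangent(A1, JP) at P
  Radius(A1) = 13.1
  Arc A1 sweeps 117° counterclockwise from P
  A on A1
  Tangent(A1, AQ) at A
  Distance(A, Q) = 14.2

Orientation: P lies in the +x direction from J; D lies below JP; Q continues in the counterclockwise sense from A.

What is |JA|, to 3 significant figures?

33.9

Tangency of A1 to JP means the radius DP is perpendicular to JP, so D = P + (0, -13.1) = (39.7, -13.1). On A1, P sits at bearing 90° from D; a 117° counterclockwise sweep puts A at bearing 207°, so A = D + 13.1·(cos 207°, sin 207°) = (28.0, -19.0). Then |JA| = |A − J| = 33.9.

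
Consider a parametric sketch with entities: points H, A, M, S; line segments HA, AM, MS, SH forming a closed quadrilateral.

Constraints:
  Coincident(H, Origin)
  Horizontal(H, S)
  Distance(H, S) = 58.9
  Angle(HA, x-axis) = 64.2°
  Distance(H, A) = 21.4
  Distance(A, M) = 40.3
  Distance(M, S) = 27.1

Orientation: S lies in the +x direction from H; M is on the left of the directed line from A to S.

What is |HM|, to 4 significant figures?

55.28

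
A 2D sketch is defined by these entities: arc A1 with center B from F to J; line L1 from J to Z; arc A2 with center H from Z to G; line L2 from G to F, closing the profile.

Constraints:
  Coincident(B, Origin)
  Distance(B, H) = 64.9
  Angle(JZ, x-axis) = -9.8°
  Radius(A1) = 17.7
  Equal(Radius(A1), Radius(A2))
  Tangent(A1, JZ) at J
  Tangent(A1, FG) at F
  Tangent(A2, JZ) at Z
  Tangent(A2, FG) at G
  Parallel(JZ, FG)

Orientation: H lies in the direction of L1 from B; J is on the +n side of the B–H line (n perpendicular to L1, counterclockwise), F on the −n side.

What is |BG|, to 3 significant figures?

67.3

The slot axis is L1's direction at -9.8°, so u = (cos -9.8°, sin -9.8°) = (0.985, -0.170) and n = (−sin -9.8°, cos -9.8°) = (0.170, 0.985). B is at the origin and H lies 64.9 along u from B, so H = 64.9·u = (64.0, -11.0). Tangency of A1 to both parallel lines with radius 17.7 puts J and F at B ± 17.7·n: J = (3.01, 17.4), F = (-3.01, -17.4). Equal radii place Z and G the same way about H: Z = H + 17.7·n = (67.0, 6.40), G = H − 17.7·n = (60.9, -28.5). Then |BG| = |G − B| = 67.3.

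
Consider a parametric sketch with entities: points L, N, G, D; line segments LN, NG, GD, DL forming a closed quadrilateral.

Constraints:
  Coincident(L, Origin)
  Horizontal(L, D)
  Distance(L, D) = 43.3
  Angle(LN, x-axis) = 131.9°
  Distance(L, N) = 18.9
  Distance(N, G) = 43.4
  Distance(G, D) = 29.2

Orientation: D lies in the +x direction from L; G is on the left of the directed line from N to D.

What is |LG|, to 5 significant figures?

38.838

Checks: |NG| = 43.40 ✓; |GD| = 29.20 ✓.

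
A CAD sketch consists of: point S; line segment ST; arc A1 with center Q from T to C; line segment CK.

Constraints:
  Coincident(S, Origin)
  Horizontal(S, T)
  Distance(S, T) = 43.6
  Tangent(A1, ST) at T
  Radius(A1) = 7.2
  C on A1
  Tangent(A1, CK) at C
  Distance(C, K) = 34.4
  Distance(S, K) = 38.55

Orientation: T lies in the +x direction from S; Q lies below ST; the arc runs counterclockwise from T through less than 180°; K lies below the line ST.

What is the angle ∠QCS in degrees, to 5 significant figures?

154.59°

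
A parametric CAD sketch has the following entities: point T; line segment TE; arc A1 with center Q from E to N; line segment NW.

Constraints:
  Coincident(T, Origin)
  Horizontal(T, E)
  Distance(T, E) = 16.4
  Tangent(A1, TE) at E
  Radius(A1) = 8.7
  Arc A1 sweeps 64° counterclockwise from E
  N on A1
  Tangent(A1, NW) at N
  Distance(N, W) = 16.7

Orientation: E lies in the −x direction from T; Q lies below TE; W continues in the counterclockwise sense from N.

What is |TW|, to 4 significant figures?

37.29

T is at the origin; TE is horizontal with |TE| = 16.4 and E on the −x side, so E = (-16.40, 0.000). Since A1 is tangent to TE there, QE ⟂ TE, so Q = E + (0, -8.7) = (-16.40, -8.700). On A1, E sits at bearing 90° from Q; a 64° counterclockwise sweep puts N at bearing 154°, so N = Q + 8.7·(cos 154°, sin 154°) = (-24.22, -4.886). A1 meets NW tangentially, so QN is at right angles to NW, so NW runs along (−sin 154°, cos 154°); with |NW| = 16.7, W = (-31.54, -19.90). Then |TW| = |W − T| = 37.29.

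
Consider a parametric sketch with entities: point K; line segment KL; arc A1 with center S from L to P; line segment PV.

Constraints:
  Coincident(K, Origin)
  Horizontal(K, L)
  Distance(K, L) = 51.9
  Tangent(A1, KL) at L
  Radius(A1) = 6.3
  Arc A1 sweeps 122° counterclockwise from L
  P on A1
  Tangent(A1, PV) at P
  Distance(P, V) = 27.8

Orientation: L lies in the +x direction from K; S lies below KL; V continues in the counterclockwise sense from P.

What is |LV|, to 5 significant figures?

34.516

K is at the origin; KL is horizontal with |KL| = 51.9 and L on the +x side, so L = (51.900, 0.0000). Tangency of A1 to KL means the radius SL is perpendicular to KL, so S = L + (0, -6.3) = (51.900, -6.3000). On A1, L sits at bearing 90° from S; a 122° counterclockwise sweep puts P at bearing 212°, so P = S + 6.3·(cos 212°, sin 212°) = (46.557, -9.6385). Tangency of A1 to PV means the radius SP is perpendicular to PV, so PV runs along (−sin 212°, cos 212°); with |PV| = 27.8, V = (61.289, -33.214). Then |LV| = |V − L| = 34.516.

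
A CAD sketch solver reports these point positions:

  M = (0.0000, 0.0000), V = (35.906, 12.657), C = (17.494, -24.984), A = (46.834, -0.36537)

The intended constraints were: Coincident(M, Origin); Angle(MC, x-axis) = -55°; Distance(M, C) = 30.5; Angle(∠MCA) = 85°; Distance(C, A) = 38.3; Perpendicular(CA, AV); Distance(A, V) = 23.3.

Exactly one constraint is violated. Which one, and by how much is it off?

Distance(A, V) = 23.3 — off by 6.30.

M = (0.00, 0.00) ✓; MC at -55.00° ✓; |MC| = 30.50 ✓; ∠MCA = 85.00° ✓; |CA| = 38.30 ✓; ∠(CA, AV) = 90.00° ✓; |AV| = 17.00 ✗.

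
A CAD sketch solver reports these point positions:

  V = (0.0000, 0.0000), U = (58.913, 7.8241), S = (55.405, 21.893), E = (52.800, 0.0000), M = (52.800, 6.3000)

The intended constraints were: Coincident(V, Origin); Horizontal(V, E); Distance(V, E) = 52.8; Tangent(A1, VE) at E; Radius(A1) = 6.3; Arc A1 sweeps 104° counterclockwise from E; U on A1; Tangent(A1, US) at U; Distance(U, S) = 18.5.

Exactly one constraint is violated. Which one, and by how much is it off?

Distance(U, S) = 18.5 — off by 4.00.

V = (0.00, 0.00) ✓; V.y = 0.00, E.y = 0.00 ✓; |VE| = 52.80 ✓; ∠(ME, EV) = 90.00° ✓; |ME| = 6.300 ✓; bearing(M→U) − bearing(M→E) = 104.0° ✓; |MU| = 6.300 ✓; ∠(MU, US) = 90.00° ✓; |US| = 14.50 ✗.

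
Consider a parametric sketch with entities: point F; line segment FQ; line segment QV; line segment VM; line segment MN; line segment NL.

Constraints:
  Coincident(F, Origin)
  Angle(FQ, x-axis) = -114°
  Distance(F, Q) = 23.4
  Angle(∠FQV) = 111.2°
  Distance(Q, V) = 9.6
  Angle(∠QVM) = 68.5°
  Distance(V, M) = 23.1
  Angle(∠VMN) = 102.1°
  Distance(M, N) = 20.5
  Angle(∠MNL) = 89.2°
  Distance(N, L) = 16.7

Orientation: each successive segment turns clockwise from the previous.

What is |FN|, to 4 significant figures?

11.25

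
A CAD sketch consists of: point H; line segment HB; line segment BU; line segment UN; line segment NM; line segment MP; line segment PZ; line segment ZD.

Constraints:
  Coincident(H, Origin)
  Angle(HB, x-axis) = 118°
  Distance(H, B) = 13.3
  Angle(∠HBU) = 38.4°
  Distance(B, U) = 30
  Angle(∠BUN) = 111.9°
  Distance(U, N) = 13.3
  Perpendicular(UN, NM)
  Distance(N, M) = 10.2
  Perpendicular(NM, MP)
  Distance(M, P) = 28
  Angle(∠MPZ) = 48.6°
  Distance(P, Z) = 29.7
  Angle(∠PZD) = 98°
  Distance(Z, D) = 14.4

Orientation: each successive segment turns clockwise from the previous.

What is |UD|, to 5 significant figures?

17.463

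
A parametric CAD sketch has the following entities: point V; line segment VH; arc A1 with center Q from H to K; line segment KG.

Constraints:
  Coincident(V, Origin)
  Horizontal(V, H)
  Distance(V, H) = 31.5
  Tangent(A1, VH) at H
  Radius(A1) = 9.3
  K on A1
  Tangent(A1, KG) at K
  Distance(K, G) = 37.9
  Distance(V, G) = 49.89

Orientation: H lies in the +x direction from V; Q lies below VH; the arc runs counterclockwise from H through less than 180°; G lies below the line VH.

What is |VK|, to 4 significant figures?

23.79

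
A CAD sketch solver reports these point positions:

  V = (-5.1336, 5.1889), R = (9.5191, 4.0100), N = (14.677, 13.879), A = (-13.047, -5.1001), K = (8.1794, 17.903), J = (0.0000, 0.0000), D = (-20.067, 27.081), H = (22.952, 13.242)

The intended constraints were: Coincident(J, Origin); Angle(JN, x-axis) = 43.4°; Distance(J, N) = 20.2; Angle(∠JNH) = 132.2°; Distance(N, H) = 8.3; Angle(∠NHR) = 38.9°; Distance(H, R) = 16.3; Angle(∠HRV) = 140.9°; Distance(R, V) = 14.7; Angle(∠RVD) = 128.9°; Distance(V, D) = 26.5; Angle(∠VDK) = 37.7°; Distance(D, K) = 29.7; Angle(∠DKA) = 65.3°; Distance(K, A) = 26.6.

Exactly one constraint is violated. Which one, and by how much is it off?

Distance(K, A) = 26.6 — off by 4.70.

J = (0.00, 0.00) ✓; JN at 43.40° ✓; |JN| = 20.20 ✓; ∠JNH = 132.2° ✓; |NH| = 8.299 ✓; ∠NHR = 38.90° ✓; |HR| = 16.30 ✓; ∠HRV = 140.9° ✓; |RV| = 14.70 ✓; ∠RVD = 128.9° ✓; |VD| = 26.50 ✓; ∠VDK = 37.70° ✓; |DK| = 29.70 ✓; ∠DKA = 65.30° ✓; |KA| = 31.30 ✗.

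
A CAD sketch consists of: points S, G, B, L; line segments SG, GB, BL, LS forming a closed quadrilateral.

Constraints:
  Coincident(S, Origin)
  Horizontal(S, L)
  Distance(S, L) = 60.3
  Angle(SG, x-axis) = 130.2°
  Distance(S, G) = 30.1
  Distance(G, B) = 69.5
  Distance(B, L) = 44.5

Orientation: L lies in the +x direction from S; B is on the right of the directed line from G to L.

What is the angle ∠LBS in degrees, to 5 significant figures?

91.673°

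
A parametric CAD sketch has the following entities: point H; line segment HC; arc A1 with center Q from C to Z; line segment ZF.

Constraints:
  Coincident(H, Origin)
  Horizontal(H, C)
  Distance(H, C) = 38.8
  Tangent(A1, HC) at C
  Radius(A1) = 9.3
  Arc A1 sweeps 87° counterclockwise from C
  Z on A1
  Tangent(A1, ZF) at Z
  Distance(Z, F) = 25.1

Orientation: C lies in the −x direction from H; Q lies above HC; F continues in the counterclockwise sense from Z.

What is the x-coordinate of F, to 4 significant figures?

-28.20

H is at the origin; HC is horizontal with |HC| = 38.8 and C on the −x side, so C = (-38.80, 0.000). The tangent condition forces QC to be normal to HC, so Q = C + (0, 9.3) = (-38.80, 9.300). On A1, C sits at bearing -90° from Q; an 87° counterclockwise sweep puts Z at bearing -3°, so Z = Q + 9.3·(cos -3°, sin -3°) = (-29.51, 8.813). A1 meets ZF tangentially, so QZ is at right angles to ZF, so ZF runs along (−sin -3°, cos -3°); with |ZF| = 25.1, F = (-28.20, 33.88). So F.x = -28.20.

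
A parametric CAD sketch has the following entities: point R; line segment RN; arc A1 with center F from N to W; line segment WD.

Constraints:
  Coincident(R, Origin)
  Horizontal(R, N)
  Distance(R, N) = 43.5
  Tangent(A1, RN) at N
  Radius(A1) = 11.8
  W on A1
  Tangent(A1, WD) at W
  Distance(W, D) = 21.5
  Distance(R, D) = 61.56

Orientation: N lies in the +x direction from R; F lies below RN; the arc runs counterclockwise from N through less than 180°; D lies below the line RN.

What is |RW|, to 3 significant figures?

40.5

R is at the origin; R and N share the same y with |RN| = 43.5 and N on the +x side, so N = (43.5, 0.00). Since A1 is tangent to RN there, FN ⟂ RN, so F = N + (0, -11.8) = (43.5, -11.8). Since FW ⟂ WD (tangency), |FD| = √(11.8² + 21.5²) = 24.5 regardless of where W sits on A1. So D lies on both circle(R, 61.56) and circle(F, 24.5); the below-RN intersection is D = (50.4, -35.3). W is the foot of the tangent from D: W = (35.2, -20.2).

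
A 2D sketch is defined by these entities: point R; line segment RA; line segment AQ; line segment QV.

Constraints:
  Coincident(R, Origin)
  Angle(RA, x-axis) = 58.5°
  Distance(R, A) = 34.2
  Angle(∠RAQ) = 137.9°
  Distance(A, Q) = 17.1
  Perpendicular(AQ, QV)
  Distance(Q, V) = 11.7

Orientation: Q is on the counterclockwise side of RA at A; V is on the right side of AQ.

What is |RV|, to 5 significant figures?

54.802

R is at the origin; RA runs at 58.5° with length 34.2, so A = 34.2·(cos 58.5°, sin 58.5°) = (17.869, 29.160). ∠RAQ = 137.9°, so AQ runs at 58.5° + (180° − 137.9°) = 100.60° from the x-axis; with |AQ| = 17.1, Q = A + 17.1·(cos 100.60°, sin 100.60°) = (14.724, 45.968). AQ is perpendicular to QV; with |QV| = 11.7 on the right of AQ, V = Q + 11.7·(0.98294, 0.18395) = (26.224, 48.121). Then |RV| = |V − R| = 54.802.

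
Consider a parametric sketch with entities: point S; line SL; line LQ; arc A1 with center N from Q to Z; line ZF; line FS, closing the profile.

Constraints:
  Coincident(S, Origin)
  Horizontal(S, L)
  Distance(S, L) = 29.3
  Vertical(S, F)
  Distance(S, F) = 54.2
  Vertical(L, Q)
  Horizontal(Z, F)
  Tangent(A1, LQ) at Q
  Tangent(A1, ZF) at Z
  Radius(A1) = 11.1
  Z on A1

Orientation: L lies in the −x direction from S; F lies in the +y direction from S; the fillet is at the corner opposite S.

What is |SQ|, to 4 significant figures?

52.12

S is at the origin; S and L share the same y with |SL| = 29.3 and L on the −x side, so L = (-29.30, 0.000). SF is vertical with |SF| = 54.2 and F on the +y side, so F = (0.000, 54.20). The virtual corner opposite S is at (-29.30, 54.20). Tangency of A1 to LQ means the radius NQ is perpendicular to LQ and tangency of A1 to ZF means the radius NZ is perpendicular to ZF, with radius 11.1, so the center N sits 11.1 in from both sides at N = (-18.20, 43.10). That places the tangent points at Q = (-29.30, 43.10) on LQ and Z = (-18.20, 54.20) on ZF. Then |SQ| = |Q − S| = 52.12.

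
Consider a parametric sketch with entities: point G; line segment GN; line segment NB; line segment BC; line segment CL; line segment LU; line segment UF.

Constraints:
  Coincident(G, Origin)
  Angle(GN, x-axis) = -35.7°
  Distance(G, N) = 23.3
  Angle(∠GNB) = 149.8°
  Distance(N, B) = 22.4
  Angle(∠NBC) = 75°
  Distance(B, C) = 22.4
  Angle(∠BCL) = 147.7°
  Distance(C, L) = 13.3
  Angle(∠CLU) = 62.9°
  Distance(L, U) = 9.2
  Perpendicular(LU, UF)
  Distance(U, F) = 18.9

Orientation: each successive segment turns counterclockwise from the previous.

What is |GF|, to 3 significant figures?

43.0

G is at the origin; GN runs at -35.7° with length 23.3, so N = (18.9, -13.6). ∠GNB = 149.8° gives NB at -5.50° from the x-axis; with |NB| = 22.4, B = (41.2, -15.7). ∠NBC = 75.0° gives BC at 99.5° from the x-axis; with |BC| = 22.4, C = (37.5, 6.35). ∠BCL = 147.7° gives CL at 132° from the x-axis; with |CL| = 13.3, L = (28.7, 16.3). ∠CLU = 62.9° gives LU at -111° from the x-axis; with |LU| = 9.2, U = (25.3, 7.68). LU ⟂ UF, so UF runs at -21.1°; with |UF| = 18.9, F = (43.0, 0.877). Then |GF| = |F − G| = 43.0.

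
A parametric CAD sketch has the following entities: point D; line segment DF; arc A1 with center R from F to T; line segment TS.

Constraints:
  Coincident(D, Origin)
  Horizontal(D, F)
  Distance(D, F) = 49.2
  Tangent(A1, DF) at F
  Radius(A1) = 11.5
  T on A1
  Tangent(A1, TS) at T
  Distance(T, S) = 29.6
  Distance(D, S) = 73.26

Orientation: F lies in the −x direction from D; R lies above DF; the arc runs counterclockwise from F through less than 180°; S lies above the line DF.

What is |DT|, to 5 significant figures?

45.017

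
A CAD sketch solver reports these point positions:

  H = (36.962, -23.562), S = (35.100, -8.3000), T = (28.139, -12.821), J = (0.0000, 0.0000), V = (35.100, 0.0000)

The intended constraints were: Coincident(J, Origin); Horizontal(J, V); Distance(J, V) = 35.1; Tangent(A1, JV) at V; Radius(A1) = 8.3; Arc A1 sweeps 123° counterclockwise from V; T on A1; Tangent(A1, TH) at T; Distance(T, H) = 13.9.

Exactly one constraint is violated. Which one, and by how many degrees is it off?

Tangent(A1, TH) at T — off by 6.40°.

J = (0.00, 0.00) ✓; J.y = 0.00, V.y = 0.00 ✓; |JV| = 35.10 ✓; ∠(SV, VJ) = 90.00° ✓; |SV| = 8.300 ✓; bearing(S→T) − bearing(S→V) = 123.0° ✓; |ST| = 8.300 ✓; ∠(ST, TH) = 83.60° ✗; |TH| = 13.90 ✓.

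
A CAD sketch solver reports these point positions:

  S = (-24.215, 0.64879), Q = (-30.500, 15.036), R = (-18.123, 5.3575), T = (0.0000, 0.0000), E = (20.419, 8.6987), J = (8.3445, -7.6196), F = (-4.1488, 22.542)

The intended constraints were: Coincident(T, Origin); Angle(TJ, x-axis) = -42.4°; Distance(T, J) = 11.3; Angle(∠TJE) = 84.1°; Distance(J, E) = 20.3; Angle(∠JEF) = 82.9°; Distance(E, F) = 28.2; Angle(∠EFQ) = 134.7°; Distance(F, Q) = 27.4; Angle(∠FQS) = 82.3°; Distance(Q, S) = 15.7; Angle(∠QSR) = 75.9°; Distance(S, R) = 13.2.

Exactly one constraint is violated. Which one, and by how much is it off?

Distance(S, R) = 13.2 — off by 5.50.

T = (0.00, 0.00) ✓; TJ at -42.40° ✓; |TJ| = 11.30 ✓; ∠TJE = 84.10° ✓; |JE| = 20.30 ✓; ∠JEF = 82.90° ✓; |EF| = 28.20 ✓; ∠EFQ = 134.7° ✓; |FQ| = 27.40 ✓; ∠FQS = 82.30° ✓; |QS| = 15.70 ✓; ∠QSR = 75.90° ✓; |SR| = 7.700 ✗.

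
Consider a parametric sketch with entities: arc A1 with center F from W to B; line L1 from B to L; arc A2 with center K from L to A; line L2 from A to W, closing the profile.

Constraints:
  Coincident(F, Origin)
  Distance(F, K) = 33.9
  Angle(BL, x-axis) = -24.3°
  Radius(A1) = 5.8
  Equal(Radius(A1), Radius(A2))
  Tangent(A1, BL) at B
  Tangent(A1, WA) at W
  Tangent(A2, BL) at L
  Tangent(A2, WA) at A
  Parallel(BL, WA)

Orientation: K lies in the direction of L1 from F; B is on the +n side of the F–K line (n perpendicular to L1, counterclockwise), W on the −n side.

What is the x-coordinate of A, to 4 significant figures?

28.51

Tangency of A1 to both parallel lines with radius 5.8 puts B and W at F ± 5.8·n: B = (2.387, 5.286), W = (-2.387, -5.286). Equal radii place L and A the same way about K: L = K + 5.8·n = (33.28, -8.664), A = K − 5.8·n = (28.51, -19.24). So A.x = 28.51.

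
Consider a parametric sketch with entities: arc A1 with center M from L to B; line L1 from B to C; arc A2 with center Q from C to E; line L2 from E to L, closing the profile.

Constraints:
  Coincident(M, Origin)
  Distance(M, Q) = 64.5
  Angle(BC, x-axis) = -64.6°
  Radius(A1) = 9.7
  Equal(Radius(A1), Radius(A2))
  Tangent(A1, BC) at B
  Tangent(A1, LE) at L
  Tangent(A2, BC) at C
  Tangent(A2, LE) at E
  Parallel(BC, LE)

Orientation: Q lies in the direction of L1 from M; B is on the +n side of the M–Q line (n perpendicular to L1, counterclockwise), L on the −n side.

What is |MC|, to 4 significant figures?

65.23

The slot axis is L1's direction at -64.6°, so u = (cos -64.6°, sin -64.6°) = (0.4289, -0.9033) and n = (−sin -64.6°, cos -64.6°) = (0.9033, 0.4289). M is at the origin and Q lies 64.5 along u from M, so Q = 64.5·u = (27.67, -58.27). Tangency of A1 to both parallel lines with radius 9.7 puts B and L at M ± 9.7·n: B = (8.762, 4.161), L = (-8.762, -4.161). Equal radii place C and E the same way about Q: C = Q + 9.7·n = (36.43, -54.10), E = Q − 9.7·n = (18.90, -62.43). Then |MC| = |C − M| = 65.23.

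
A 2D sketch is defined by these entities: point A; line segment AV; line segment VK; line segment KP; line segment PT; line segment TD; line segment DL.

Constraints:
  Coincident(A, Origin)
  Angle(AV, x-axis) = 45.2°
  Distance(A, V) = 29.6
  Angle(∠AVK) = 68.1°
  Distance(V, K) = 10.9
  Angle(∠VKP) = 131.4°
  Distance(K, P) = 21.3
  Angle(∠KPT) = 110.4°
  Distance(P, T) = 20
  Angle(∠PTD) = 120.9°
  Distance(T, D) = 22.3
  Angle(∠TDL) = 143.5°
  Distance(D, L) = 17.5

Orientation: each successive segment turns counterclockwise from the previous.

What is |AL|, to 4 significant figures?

32.42

A is at the origin; AV runs at 45.2° with length 29.6, so V = (20.86, 21.00). ∠AVK = 68.1° gives VK at 157.1° from the x-axis; with |VK| = 10.9, K = (10.82, 25.24). ∠VKP = 131.4° gives KP at -154.3° from the x-axis; with |KP| = 21.3, P = (-8.377, 16.01). ∠KPT = 110.4° gives PT at -84.70° from the x-axis; with |PT| = 20.0, T = (-6.529, -3.907). ∠PTD = 120.9° gives TD at -25.60° from the x-axis; with |TD| = 22.3, D = (13.58, -13.54). ∠TDL = 143.5° gives DL at 10.90° from the x-axis; with |DL| = 17.5, L = (30.77, -10.23). Then |AL| = |L − A| = 32.42.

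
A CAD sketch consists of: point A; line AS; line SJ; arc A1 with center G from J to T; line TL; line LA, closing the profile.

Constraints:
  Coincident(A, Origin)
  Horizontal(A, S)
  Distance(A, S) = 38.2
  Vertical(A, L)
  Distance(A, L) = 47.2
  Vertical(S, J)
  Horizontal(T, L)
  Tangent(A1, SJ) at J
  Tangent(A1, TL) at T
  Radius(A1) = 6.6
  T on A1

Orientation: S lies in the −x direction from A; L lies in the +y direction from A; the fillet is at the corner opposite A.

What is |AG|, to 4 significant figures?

51.45

A is at the origin; A and S share the same y with |AS| = 38.2 and S on the −x side, so S = (-38.20, 0.000). AL is vertical with |AL| = 47.2 and L on the +y side, so L = (0.000, 47.20). The virtual corner opposite A is at (-38.20, 47.20). Tangency of A1 to SJ means the radius GJ is perpendicular to SJ and A1 meets TL tangentially, so GT is at right angles to TL, with radius 6.6, so the center G sits 6.6 in from both sides at G = (-31.60, 40.60). Then |AG| = |G − A| = 51.45.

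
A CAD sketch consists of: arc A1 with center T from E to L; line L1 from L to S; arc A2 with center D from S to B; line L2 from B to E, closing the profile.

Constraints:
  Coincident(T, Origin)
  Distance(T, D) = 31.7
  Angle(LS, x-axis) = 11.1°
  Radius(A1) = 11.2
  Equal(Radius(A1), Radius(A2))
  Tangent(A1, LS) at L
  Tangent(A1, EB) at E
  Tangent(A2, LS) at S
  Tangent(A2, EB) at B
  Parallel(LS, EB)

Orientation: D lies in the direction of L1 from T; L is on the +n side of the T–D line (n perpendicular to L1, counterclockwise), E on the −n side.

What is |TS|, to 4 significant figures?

33.62

The slot axis is L1's direction at 11.1°, so u = (cos 11.1°, sin 11.1°) = (0.9813, 0.1925) and n = (−sin 11.1°, cos 11.1°) = (-0.1925, 0.9813). T is at the origin and D lies 31.7 along u from T, so D = 31.7·u = (31.11, 6.103). Tangency of A1 to both parallel lines with radius 11.2 puts L and E at T ± 11.2·n: L = (-2.156, 10.99), E = (2.156, -10.99). Equal radii place S and B the same way about D: S = D + 11.2·n = (28.95, 17.09), B = D − 11.2·n = (33.26, -4.888). Then |TS| = |S − T| = 33.62.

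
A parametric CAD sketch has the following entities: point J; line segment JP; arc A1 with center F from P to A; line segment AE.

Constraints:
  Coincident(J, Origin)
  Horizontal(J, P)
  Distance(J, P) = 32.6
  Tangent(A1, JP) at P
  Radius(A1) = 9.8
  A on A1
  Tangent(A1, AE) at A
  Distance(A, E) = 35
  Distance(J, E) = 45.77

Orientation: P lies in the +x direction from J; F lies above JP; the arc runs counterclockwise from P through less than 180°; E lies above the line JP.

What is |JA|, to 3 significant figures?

43.1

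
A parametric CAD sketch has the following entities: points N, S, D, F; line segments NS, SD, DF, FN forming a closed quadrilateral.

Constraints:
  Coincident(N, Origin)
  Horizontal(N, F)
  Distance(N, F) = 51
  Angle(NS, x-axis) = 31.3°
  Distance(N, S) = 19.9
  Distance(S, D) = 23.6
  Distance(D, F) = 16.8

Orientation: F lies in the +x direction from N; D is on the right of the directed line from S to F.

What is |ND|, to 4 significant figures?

35.31

Checks: |NF| = 51.00 ✓; |NS| = 19.90 ✓; |SD| = 23.60 ✓; |DF| = 16.80 ✓.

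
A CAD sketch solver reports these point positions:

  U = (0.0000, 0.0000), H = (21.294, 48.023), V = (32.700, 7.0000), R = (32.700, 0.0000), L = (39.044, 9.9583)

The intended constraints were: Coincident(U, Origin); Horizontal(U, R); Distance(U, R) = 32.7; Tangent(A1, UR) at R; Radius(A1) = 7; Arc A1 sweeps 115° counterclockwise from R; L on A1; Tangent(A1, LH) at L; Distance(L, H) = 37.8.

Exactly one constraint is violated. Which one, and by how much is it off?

Distance(L, H) = 37.8 — off by 4.20.

U = (0.00, 0.00) ✓; U.y = 0.00, R.y = 0.00 ✓; |UR| = 32.70 ✓; ∠(VR, RU) = 90.00° ✓; |VR| = 7.000 ✓; bearing(V→L) − bearing(V→R) = 115.0° ✓; |VL| = 7.000 ✓; ∠(VL, LH) = 90.00° ✓; |LH| = 42.00 ✗.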